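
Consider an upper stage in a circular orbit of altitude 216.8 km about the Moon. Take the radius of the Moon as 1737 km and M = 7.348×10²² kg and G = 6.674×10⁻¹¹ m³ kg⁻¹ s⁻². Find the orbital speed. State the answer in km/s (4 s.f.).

v ≈ 1.584 km/s

μ = GM = 6.674×10⁻¹¹ × 7.348×10²² = 4.904×10¹² m³/s².
r = 1737 + 216.8 = 1953.8 km = 1.9538×10⁶ m.
For a circular orbit v = √(μ/r) = √(4.904×10¹² / 1.954×10⁶) = √(2.510×10⁶) = 1584 m/s.
That is 1.584 km/s.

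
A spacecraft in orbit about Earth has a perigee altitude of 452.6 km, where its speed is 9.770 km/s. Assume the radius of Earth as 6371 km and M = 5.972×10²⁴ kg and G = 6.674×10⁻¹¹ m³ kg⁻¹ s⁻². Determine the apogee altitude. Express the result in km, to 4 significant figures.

μ = GM = 6.674×10⁻¹¹ × 5.972×10²⁴ = 3.986×10¹⁴ m³/s².
r_p = 6371 + 452.6 = 6823.6 km = 6.824×10⁶ m.
Specific energy ε = v²/2 − μ/r = -1.068×10⁷ J/kg, so a = −μ/(2ε) = 1.865×10⁷ m.
The apsides satisfy r_p + r_a = 2a, so the apogee radius is 2a − r_p = 3.048×10⁷ m = 30481 km.
Apogee altitude = 30481 − 6371 = 24110 km.

apogee altitude ≈ 24110 km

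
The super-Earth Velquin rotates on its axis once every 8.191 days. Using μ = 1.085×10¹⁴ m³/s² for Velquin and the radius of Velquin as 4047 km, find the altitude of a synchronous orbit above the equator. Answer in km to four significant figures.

h_sync ≈ 1.072×10⁵ km

T = 8.191 days = 7.077×10⁵ s.
A synchronous orbit has period T, so by Kepler's third law a = (μT²/4π²)^(1/3).
μT²/4π² = 1.085×10¹⁴ × (7.077×10⁵)² / 39.48 = 1.376×10²⁴ m³.
a = 1.112×10⁸ m = 1.1124×10⁵ km.
Altitude h = a − R = 1.1124×10⁵ − 4047 = 1.0719×10⁵ km.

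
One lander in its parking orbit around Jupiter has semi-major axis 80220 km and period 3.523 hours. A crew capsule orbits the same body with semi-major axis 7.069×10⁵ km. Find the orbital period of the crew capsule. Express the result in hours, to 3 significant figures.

T₂ ≈ 92.2 hours

Kepler's third law: T² ∝ a³, so T₂ = T₁ (a₂/a₁)^(3/2).
a₂/a₁ = 8.812, (a₂/a₁)^(3/2) = 26.16.
T₂ = 3.523 × 26.16 = 92.16 hours.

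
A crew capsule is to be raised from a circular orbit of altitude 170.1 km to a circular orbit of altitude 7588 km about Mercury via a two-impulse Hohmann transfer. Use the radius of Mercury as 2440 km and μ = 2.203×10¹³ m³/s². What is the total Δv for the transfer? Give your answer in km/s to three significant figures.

Δv_total ≈ 1.28 km/s

r₁ = 2440 + 170.1 = 2610.1 km = 2.6101×10⁶ m.
r₂ = 2440 + 7588 = 10028 km = 1.0028×10⁷ m.
Transfer ellipse a_t = (r₁ + r₂)/2 = 6.319×10⁶ m.
At r₁: circular v_c1 = √(μ/r₁) = 2905 m/s; transfer-periherm v_p = √[μ(2/r₁ − 1/a_t)] = 3660 m/s.
Δv₁ = v_p − v_c1 = 754.6 m/s.
At r₂: circular v_c2 = √(μ/r₂) = 1482 m/s; transfer-apoherm v_a = √[μ(2/r₂ − 1/a_t)] = 952.6 m/s.
Δv₂ = v_c2 − v_a = 529.6 m/s.
Total Δv = Δv₁ + Δv₂ = 1284 m/s = 1.284 km/s.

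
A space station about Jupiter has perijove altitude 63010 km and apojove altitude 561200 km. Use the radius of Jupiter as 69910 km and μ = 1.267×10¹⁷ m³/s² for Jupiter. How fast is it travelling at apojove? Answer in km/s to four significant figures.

v ≈ 8.358 km/s

r_p = 69910 + 63010 = 132920 km = 1.3292×10⁸ m.
r_a = 69910 + 561200 = 631110 km = 6.3111×10⁸ m.
Semi-major axis a = (r_p + r_a)/2 = 3.8202×10⁵ km = 3.820×10⁸ m.
Vis-viva: v² = μ(2/r − 1/a) = 1.267×10¹⁷ × (3.169×10⁻⁹ − 2.618×10⁻⁹) = 6.985×10⁷ m²/s².
v = 8358 m/s = 8.358 km/s.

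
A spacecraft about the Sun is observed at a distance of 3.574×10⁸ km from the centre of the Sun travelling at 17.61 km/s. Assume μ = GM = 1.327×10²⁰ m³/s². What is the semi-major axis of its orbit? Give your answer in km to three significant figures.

a ≈ 3.07×10⁸ km

r = 3.574×10¹¹ m.
Specific orbital energy ε = v²/2 − μ/r = (17610)²/2 − 1.327×10²⁰/3.574×10¹¹ = -2.162×10⁸ J/kg.
Since ε = −μ/(2a), a = −μ/(2ε) = 3.068×10¹¹ m = 3.0684×10⁸ km.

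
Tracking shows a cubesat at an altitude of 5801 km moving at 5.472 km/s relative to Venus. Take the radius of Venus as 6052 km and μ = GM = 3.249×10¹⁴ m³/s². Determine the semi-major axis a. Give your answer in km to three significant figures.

r = 6052 + 5801 = 11853 km = 1.185×10⁷ m.
Vis-viva rearranged: 1/a = 2/r − v²/μ = 1.687×10⁻⁷ − 9.216×10⁻⁸ = 7.657×10⁻⁸ m⁻¹.
a = 1.306×10⁷ m = 13059 km.

a ≈ 13100 km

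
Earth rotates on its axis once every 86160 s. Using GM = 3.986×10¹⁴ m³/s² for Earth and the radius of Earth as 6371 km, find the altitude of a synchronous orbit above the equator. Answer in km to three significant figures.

A synchronous orbit has period T, so by Kepler's third law a = (μT²/4π²)^(1/3).
μT²/4π² = 3.986×10¹⁴ × (8.616×10⁴)² / 39.48 = 7.495×10²² m³.
a = 4.216×10⁷ m = 42163 km.
Altitude h = a − R = 42163 − 6371 = 35792 km.

h_sync ≈ 35800 km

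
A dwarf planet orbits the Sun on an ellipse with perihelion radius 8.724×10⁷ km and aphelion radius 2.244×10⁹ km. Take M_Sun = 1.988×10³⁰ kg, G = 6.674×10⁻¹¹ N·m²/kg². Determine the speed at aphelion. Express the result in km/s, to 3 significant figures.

μ = GM = 6.674×10⁻¹¹ × 1.988×10³⁰ = 1.327×10²⁰ m³/s².
Semi-major axis a = (r_p + r_a)/2 = 1.1656×10⁹ km = 1.166×10¹² m.
Vis-viva: v² = μ(2/r − 1/a) = 1.327×10²⁰ × (8.913×10⁻¹³ − 8.579×10⁻¹³) = 4.425×10⁶ m²/s².
v = 2104 m/s = 2.104 km/s.

v ≈ 2.10 km/s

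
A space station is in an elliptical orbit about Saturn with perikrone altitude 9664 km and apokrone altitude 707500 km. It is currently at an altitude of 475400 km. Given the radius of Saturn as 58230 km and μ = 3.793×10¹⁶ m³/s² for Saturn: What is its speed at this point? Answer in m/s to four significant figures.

v ≈ 7152 m/s

r_p = 58230 + 9664 = 67894 km = 6.7894×10⁷ m.
r_a = 58230 + 707500 = 765730 km = 7.6573×10⁸ m.
r = 58230 + 475400 = 5.3363×10⁵ km = 5.336×10⁸ m.
Semi-major axis a = (r_p + r_a)/2 = 4.1681×10⁵ km = 4.168×10⁸ m.
Vis-viva: v² = μ(2/r − 1/a) = 3.793×10¹⁶ × (3.748×10⁻⁹ − 2.399×10⁻⁹) = 5.116×10⁷ m²/s².
v = 7152 m/s.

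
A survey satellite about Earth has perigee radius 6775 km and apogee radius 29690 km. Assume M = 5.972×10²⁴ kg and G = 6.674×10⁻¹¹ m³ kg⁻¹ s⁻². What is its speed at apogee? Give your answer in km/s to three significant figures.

v ≈ 2.23 km/s

μ = GM = 6.674×10⁻¹¹ × 5.972×10²⁴ = 3.986×10¹⁴ m³/s².
Semi-major axis a = (r_p + r_a)/2 = 18232 km = 1.823×10⁷ m.
Vis-viva: v² = μ(2/r − 1/a) = 3.986×10¹⁴ × (6.736×10⁻⁸ − 5.485×10⁻⁸) = 4.988×10⁶ m²/s².
v = 2233 m/s = 2.233 km/s.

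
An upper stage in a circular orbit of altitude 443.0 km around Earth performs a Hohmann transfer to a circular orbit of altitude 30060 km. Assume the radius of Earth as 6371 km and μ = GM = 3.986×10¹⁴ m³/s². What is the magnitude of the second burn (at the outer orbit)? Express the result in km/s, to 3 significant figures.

r₁ = 6371 + 443.0 = 6814.0 km = 6.8140×10⁶ m.
r₂ = 6371 + 30060 = 36431 km = 3.6431×10⁷ m.
Transfer ellipse a_t = (r₁ + r₂)/2 = 2.162×10⁷ m.
At r₁: circular v_c1 = √(μ/r₁) = 7648 m/s; transfer-perigee v_p = √[μ(2/r₁ − 1/a_t)] = 9928 m/s.
At r₂: circular v_c2 = √(μ/r₂) = 3308 m/s; transfer-apogee v_a = √[μ(2/r₂ − 1/a_t)] = 1857 m/s.
Δv₂ = v_c2 − v_a = 1451 m/s.
= 1.451 km/s.

Δv ≈ 1.45 km/s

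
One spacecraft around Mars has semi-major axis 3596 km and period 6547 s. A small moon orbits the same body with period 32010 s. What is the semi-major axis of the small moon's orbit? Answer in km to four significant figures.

Kepler's third law: a³ ∝ T², so a₂ = a₁ (T₂/T₁)^(2/3).
T₂/T₁ = 4.889, (T₂/T₁)^(2/3) = 2.881.
a₂ = 3596 × 2.881 = 10360 km.

a₂ ≈ 10360 km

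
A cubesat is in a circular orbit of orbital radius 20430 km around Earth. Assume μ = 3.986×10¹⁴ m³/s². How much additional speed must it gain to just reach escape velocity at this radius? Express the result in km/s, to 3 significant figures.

Δv ≈ 1.83 km/s

r = 20430 km = 2.043×10⁷ m.
Circular speed v_c = √(μ/r) = 4417 m/s.
Escape speed v_esc = √(2μ/r) = √2 × v_c = 6247 m/s.
Δv = v_esc − v_c = 1830 m/s = 1.830 km/s.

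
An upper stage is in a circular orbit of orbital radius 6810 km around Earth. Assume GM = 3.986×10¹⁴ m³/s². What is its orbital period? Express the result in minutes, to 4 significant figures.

T ≈ 93.21 minutes

r = 6810 km = 6.810×10⁶ m.
Kepler's third law: T = 2π√(r³/μ) = 2π√((6.810×10⁶)³ / 3.986×10¹⁴).
r³/μ = 7.923×10⁵ s², so T = 2π × 8.901×10² = 5.593×10³ s.
Converting: 5.593×10³ s ÷ 60.00 = 93.21 minutes.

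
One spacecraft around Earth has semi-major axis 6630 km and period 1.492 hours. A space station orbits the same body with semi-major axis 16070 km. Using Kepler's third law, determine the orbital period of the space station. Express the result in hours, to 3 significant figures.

Kepler's third law: T² ∝ a³, so T₂ = T₁ (a₂/a₁)^(3/2).
a₂/a₁ = 2.424, (a₂/a₁)^(3/2) = 3.774.
T₂ = 1.492 × 3.774 = 5.630 hours.

T₂ ≈ 5.63 hours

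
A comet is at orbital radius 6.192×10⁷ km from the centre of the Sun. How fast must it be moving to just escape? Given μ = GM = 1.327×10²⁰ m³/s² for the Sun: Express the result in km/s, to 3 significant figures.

r = 6.192×10⁷ km = 6.192×10¹⁰ m.
Escape speed v_esc = √(2μ/r) = √(2 × 1.327×10²⁰ / 6.192×10¹⁰) = √(4.286×10⁹) = 65470 m/s.
= 65.47 km/s.

v_esc ≈ 65.5 km/s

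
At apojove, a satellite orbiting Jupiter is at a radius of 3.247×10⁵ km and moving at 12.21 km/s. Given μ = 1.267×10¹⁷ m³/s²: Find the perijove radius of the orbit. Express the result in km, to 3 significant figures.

perijove radius ≈ 76700 km

r_a = 3.247×10⁸ m.
Specific energy ε = v²/2 − μ/r = -3.157×10⁸ J/kg, so a = −μ/(2ε) = 2.007×10⁸ m.
The apsides satisfy r_p + r_a = 2a, so the perijove radius is 2a − r_a = 7.668×10⁷ m = 76676 km.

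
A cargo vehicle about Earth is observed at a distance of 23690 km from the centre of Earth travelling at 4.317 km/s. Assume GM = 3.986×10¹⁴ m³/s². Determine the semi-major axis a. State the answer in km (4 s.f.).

a ≈ 26550 km

r = 2.369×10⁷ m.
Specific orbital energy ε = v²/2 − μ/r = (4317)²/2 − 3.986×10¹⁴/2.369×10⁷ = -7.507×10⁶ J/kg.
Since ε = −μ/(2a), a = −μ/(2ε) = 2.655×10⁷ m = 26547 km.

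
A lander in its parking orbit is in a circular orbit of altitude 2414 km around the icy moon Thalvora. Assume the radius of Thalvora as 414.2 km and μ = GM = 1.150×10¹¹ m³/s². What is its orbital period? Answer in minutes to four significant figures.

T ≈ 1469 minutes

r = 414.2 + 2414 = 2828.2 km = 2.8282×10⁶ m.
Kepler's third law: T = 2π√(r³/μ) = 2π√((2.828×10⁶)³ / 1.150×10¹¹).
r³/μ = 1.967×10⁸ s², so T = 2π × 1.403×10⁴ = 8.812×10⁴ s.
Converting: 8.812×10⁴ s ÷ 60.00 = 1469 minutes.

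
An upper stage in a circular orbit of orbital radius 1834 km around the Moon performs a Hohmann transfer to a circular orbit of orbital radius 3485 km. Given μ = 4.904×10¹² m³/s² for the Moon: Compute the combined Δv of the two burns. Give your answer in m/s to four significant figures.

Δv_total ≈ 437.8 m/s

r₁ = 1834 km = 1.834×10⁶ m.
r₂ = 3485 km = 3.485×10⁶ m.
Transfer ellipse a_t = (r₁ + r₂)/2 = 2.660×10⁶ m.
At r₁: circular v_c1 = √(μ/r₁) = 1635 m/s; transfer-perilune v_p = √[μ(2/r₁ − 1/a_t)] = 1872 m/s.
Δv₁ = v_p − v_c1 = 236.7 m/s.
At r₂: circular v_c2 = √(μ/r₂) = 1186 m/s; transfer-apolune v_a = √[μ(2/r₂ − 1/a_t)] = 985.1 m/s.
Δv₂ = v_c2 − v_a = 201.2 m/s.
Total Δv = Δv₁ + Δv₂ = 437.8 m/s.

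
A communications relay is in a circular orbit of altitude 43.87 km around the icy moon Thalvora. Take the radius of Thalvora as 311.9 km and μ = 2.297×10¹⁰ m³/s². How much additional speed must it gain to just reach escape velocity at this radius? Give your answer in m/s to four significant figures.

r = 311.9 + 43.87 = 355.77 km = 3.5577×10⁵ m.
Circular speed v_c = √(μ/r) = 254.1 m/s.
Escape speed v_esc = √(2μ/r) = √2 × v_c = 359.3 m/s.
Δv = v_esc − v_c = 105.2 m/s.

Δv ≈ 105.2 m/s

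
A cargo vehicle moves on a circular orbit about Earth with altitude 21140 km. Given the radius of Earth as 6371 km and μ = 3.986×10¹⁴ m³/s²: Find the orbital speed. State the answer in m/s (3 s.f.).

r = 6371 + 21140 = 27511 km = 2.7511×10⁷ m.
For a circular orbit v = √(μ/r) = √(3.986×10¹⁴ / 2.751×10⁷) = √(1.449×10⁷) = 3806 m/s.

v ≈ 3810 m/s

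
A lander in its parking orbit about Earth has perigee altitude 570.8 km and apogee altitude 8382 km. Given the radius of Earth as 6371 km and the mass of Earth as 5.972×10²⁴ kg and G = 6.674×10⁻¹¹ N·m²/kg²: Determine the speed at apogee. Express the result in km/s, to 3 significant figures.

μ = GM = 6.674×10⁻¹¹ × 5.972×10²⁴ = 3.986×10¹⁴ m³/s².
r_p = 6371 + 570.8 = 6941.8 km = 6.9418×10⁶ m.
r_a = 6371 + 8382 = 14753 km = 1.4753×10⁷ m.
Semi-major axis a = (r_p + r_a)/2 = 10847 km = 1.085×10⁷ m.
Vis-viva: v² = μ(2/r − 1/a) = 3.986×10¹⁴ × (1.356×10⁻⁷ − 9.219×10⁻⁸) = 1.729×10⁷ m²/s².
v = 4158 m/s = 4.158 km/s.

v ≈ 4.16 km/s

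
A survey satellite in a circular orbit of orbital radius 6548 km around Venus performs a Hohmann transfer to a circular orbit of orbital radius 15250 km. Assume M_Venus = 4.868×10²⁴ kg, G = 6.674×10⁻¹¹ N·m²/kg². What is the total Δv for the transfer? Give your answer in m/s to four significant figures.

μ = GM = 6.674×10⁻¹¹ × 4.868×10²⁴ = 3.249×10¹⁴ m³/s².
r₁ = 6548 km = 6.548×10⁶ m.
r₂ = 15250 km = 1.525×10⁷ m.
Transfer ellipse a_t = (r₁ + r₂)/2 = 1.090×10⁷ m.
At r₁: circular v_c1 = √(μ/r₁) = 7044 m/s; transfer-periapsis v_p = √[μ(2/r₁ − 1/a_t)] = 8332 m/s.
Δv₁ = v_p − v_c1 = 1288 m/s.
At r₂: circular v_c2 = √(μ/r₂) = 4616 m/s; transfer-apoapsis v_a = √[μ(2/r₂ − 1/a_t)] = 3578 m/s.
Δv₂ = v_c2 − v_a = 1038 m/s.
Total Δv = Δv₁ + Δv₂ = 2326 m/s.

Δv_total ≈ 2326 m/s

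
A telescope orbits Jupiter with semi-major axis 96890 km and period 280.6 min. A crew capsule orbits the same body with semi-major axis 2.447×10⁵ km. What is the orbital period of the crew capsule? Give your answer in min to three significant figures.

Kepler's third law: T² ∝ a³, so T₂ = T₁ (a₂/a₁)^(3/2).
a₂/a₁ = 2.526, (a₂/a₁)^(3/2) = 4.014.
T₂ = 280.6 × 4.014 = 1126 min.

T₂ ≈ 1130 min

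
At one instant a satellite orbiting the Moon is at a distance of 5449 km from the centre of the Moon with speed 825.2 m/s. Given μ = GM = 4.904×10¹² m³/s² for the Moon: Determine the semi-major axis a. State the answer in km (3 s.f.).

r = 5.449×10⁶ m.
Vis-viva rearranged: 1/a = 2/r − v²/μ = 3.670×10⁻⁷ − 1.389×10⁻⁷ = 2.282×10⁻⁷ m⁻¹.
a = 4.382×10⁶ m = 4382.5 km.

a ≈ 4380 km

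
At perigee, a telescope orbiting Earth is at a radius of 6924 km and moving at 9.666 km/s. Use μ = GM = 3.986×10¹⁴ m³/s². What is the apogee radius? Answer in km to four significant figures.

r_p = 6.924×10⁶ m.
Specific energy ε = v²/2 − μ/r = -1.085×10⁷ J/kg, so a = −μ/(2ε) = 1.837×10⁷ m.
The apsides satisfy r_p + r_a = 2a, so the apogee radius is 2a − r_p = 2.981×10⁷ m = 29806 km.

apogee radius ≈ 29810 km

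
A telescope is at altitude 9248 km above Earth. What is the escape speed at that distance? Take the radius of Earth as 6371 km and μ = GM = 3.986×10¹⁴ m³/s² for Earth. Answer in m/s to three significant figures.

r = 6371 + 9248 = 15619 km = 1.5619×10⁷ m.
Escape speed v_esc = √(2μ/r) = √(2 × 3.986×10¹⁴ / 1.562×10⁷) = √(5.104×10⁷) = 7144 m/s.

v_esc ≈ 7140 m/s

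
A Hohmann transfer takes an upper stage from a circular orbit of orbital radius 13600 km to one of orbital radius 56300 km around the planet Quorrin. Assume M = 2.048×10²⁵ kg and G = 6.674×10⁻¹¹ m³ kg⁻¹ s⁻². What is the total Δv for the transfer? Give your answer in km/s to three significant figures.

Δv_total ≈ 4.55 km/s

μ = GM = 6.674×10⁻¹¹ × 2.048×10²⁵ = 1.367×10¹⁵ m³/s².
r₁ = 13600 km = 1.360×10⁷ m.
r₂ = 56300 km = 5.630×10⁷ m.
Transfer ellipse a_t = (r₁ + r₂)/2 = 3.495×10⁷ m.
At r₁: circular v_c1 = √(μ/r₁) = 10030 m/s; transfer-periapsis v_p = √[μ(2/r₁ − 1/a_t)] = 12720 m/s.
Δv₁ = v_p − v_c1 = 2699 m/s.
At r₂: circular v_c2 = √(μ/r₂) = 4927 m/s; transfer-apoapsis v_a = √[μ(2/r₂ − 1/a_t)] = 3074 m/s.
Δv₂ = v_c2 − v_a = 1854 m/s.
Total Δv = Δv₁ + Δv₂ = 4552 m/s = 4.552 km/s.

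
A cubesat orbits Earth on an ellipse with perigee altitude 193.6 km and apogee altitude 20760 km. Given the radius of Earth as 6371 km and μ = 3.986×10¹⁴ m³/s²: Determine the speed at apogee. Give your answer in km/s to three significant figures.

v ≈ 2.39 km/s

r_p = 6371 + 193.6 = 6564.6 km = 6.5646×10⁶ m.
r_a = 6371 + 20760 = 27131 km = 2.7131×10⁷ m.
Semi-major axis a = (r_p + r_a)/2 = 16848 km = 1.685×10⁷ m.
Vis-viva: v² = μ(2/r − 1/a) = 3.986×10¹⁴ × (7.372×10⁻⁸ − 5.935×10⁻⁸) = 5.724×10⁶ m²/s².
v = 2393 m/s = 2.393 km/s.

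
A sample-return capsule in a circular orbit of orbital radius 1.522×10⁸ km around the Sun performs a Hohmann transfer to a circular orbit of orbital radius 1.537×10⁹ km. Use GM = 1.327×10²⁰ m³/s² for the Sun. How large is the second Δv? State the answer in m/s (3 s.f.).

r₁ = 1.522×10⁸ km = 1.522×10¹¹ m.
r₂ = 1.537×10⁹ km = 1.537×10¹² m.
Transfer ellipse a_t = (r₁ + r₂)/2 = 8.446×10¹¹ m.
At r₁: circular v_c1 = √(μ/r₁) = 29530 m/s; transfer-perihelion v_p = √[μ(2/r₁ − 1/a_t)] = 39830 m/s.
At r₂: circular v_c2 = √(μ/r₂) = 9292 m/s; transfer-aphelion v_a = √[μ(2/r₂ − 1/a_t)] = 3944 m/s.
Δv₂ = v_c2 − v_a = 5347 m/s.

Δv ≈ 5350 m/s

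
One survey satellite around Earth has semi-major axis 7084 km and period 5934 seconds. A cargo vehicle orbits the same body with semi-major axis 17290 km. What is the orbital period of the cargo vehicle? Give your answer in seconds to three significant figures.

Kepler's third law: T² ∝ a³, so T₂ = T₁ (a₂/a₁)^(3/2).
a₂/a₁ = 2.441, (a₂/a₁)^(3/2) = 3.813.
T₂ = 5934 × 3.813 = 22630 seconds.

T₂ ≈ 22600 seconds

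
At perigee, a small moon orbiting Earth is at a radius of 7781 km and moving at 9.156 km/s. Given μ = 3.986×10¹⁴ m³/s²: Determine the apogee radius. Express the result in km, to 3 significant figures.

r_p = 7.781×10⁶ m.
Specific energy ε = v²/2 − μ/r = -9.311×10⁶ J/kg, so a = −μ/(2ε) = 2.140×10⁷ m.
The apsides satisfy r_p + r_a = 2a, so the apogee radius is 2a − r_p = 3.503×10⁷ m = 35028 km.

apogee radius ≈ 35000 km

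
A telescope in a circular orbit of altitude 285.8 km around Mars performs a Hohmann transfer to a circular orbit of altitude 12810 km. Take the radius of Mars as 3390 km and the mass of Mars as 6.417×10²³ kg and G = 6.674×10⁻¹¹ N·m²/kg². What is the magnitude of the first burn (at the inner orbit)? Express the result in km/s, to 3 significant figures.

Δv ≈ 0.945 km/s

μ = GM = 6.674×10⁻¹¹ × 6.417×10²³ = 4.283×10¹³ m³/s².
r₁ = 3390 + 285.8 = 3675.8 km = 3.6758×10⁶ m.
r₂ = 3390 + 12810 = 16200 km = 1.6200×10⁷ m.
Transfer ellipse a_t = (r₁ + r₂)/2 = 9.938×10⁶ m.
At r₁: circular v_c1 = √(μ/r₁) = 3413 m/s; transfer-periapsis v_p = √[μ(2/r₁ − 1/a_t)] = 4358 m/s.
Δv₁ = v_p − v_c1 = 944.7 m/s.
= 0.9447 km/s.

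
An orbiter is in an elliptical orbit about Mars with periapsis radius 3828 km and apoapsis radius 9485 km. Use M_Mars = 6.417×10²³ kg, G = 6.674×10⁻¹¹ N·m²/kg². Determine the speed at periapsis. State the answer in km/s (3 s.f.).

v ≈ 3.99 km/s

μ = GM = 6.674×10⁻¹¹ × 6.417×10²³ = 4.283×10¹³ m³/s².
Semi-major axis a = (r_p + r_a)/2 = 6656.5 km = 6.656×10⁶ m.
Vis-viva: v² = μ(2/r − 1/a) = 4.283×10¹³ × (5.225×10⁻⁷ − 1.502×10⁻⁷) = 1.594×10⁷ m²/s².
v = 3993 m/s = 3.993 km/s.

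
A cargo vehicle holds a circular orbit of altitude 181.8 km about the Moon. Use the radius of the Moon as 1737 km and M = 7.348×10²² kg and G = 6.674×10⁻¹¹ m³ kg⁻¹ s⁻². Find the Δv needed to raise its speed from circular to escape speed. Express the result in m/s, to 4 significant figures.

Δv ≈ 662.2 m/s

μ = GM = 6.674×10⁻¹¹ × 7.348×10²² = 4.904×10¹² m³/s².
r = 1737 + 181.8 = 1918.8 km = 1.9188×10⁶ m.
Circular speed v_c = √(μ/r) = 1599 m/s.
Escape speed v_esc = √(2μ/r) = √2 × v_c = 2261 m/s.
Δv = v_esc − v_c = 662.2 m/s.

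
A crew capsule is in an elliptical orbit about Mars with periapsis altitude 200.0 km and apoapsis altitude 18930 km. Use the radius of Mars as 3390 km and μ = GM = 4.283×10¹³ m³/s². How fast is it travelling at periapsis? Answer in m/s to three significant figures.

r_p = 3390 + 200.0 = 3590.0 km = 3.5900×10⁶ m.
r_a = 3390 + 18930 = 22320 km = 2.2320×10⁷ m.
Semi-major axis a = (r_p + r_a)/2 = 12955 km = 1.296×10⁷ m.
Vis-viva: v² = μ(2/r − 1/a) = 4.283×10¹³ × (5.571×10⁻⁷ − 7.719×10⁻⁸) = 2.055×10⁷ m²/s².
v = 4534 m/s.

v ≈ 4530 m/s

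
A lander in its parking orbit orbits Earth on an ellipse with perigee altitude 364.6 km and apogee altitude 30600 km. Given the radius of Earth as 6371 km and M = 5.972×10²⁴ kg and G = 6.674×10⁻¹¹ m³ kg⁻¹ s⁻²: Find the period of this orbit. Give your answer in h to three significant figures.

μ = GM = 6.674×10⁻¹¹ × 5.972×10²⁴ = 3.986×10¹⁴ m³/s².
r_p = 6371 + 364.6 = 6735.6 km = 6.7356×10⁶ m.
r_a = 6371 + 30600 = 36971 km = 3.6971×10⁷ m.
Semi-major axis a = (r_p + r_a)/2 = (6735.6 + 36971)/2 = 21853 km = 2.185×10⁷ m.
By Kepler's third law T = 2π√(a³/μ) = 2π × 5.117×10³ = 3.215×10⁴ s.
= 8.931 h.

T ≈ 8.93 h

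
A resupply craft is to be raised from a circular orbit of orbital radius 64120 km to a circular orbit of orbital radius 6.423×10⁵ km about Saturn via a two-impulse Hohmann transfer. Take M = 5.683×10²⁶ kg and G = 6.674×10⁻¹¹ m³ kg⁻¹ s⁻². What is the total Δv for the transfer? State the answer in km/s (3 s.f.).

Δv_total ≈ 12.9 km/s

μ = GM = 6.674×10⁻¹¹ × 5.683×10²⁶ = 3.793×10¹⁶ m³/s².
r₁ = 64120 km = 6.412×10⁷ m.
r₂ = 6.423×10⁵ km = 6.423×10⁸ m.
Transfer ellipse a_t = (r₁ + r₂)/2 = 3.532×10⁸ m.
At r₁: circular v_c1 = √(μ/r₁) = 24320 m/s; transfer-perikrone v_p = √[μ(2/r₁ − 1/a_t)] = 32800 m/s.
Δv₁ = v_p − v_c1 = 8476 m/s.
At r₂: circular v_c2 = √(μ/r₂) = 7684 m/s; transfer-apokrone v_a = √[μ(2/r₂ − 1/a_t)] = 3274 m/s.
Δv₂ = v_c2 − v_a = 4410 m/s.
Total Δv = Δv₁ + Δv₂ = 12890 m/s = 12.89 km/s.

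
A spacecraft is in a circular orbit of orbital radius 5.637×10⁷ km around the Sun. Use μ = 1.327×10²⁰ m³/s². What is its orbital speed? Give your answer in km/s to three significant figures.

v ≈ 48.5 km/s

r = 5.637×10⁷ km = 5.637×10¹⁰ m.
For a circular orbit v = √(μ/r) = √(1.327×10²⁰ / 5.637×10¹⁰) = √(2.354×10⁹) = 48520 m/s.
That is 48.52 km/s.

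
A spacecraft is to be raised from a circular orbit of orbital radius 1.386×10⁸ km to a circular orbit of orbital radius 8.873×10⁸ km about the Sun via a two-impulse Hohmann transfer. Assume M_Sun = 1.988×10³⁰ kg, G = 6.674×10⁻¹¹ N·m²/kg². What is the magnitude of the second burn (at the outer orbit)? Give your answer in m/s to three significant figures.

μ = GM = 6.674×10⁻¹¹ × 1.988×10³⁰ = 1.327×10²⁰ m³/s².
r₁ = 1.386×10⁸ km = 1.386×10¹¹ m.
r₂ = 8.873×10⁸ km = 8.873×10¹¹ m.
Transfer ellipse a_t = (r₁ + r₂)/2 = 5.130×10¹¹ m.
At r₁: circular v_c1 = √(μ/r₁) = 30940 m/s; transfer-perihelion v_p = √[μ(2/r₁ − 1/a_t)] = 40690 m/s.
At r₂: circular v_c2 = √(μ/r₂) = 12230 m/s; transfer-aphelion v_a = √[μ(2/r₂ − 1/a_t)] = 6356 m/s.
Δv₂ = v_c2 − v_a = 5872 m/s.

Δv ≈ 5870 m/s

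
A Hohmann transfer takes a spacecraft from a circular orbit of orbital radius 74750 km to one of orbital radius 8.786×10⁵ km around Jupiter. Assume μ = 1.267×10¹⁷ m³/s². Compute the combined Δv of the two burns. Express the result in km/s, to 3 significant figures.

Δv_total ≈ 22.0 km/s

r₁ = 74750 km = 7.475×10⁷ m.
r₂ = 8.786×10⁵ km = 8.786×10⁸ m.
Transfer ellipse a_t = (r₁ + r₂)/2 = 4.767×10⁸ m.
At r₁: circular v_c1 = √(μ/r₁) = 41170 m/s; transfer-perijove v_p = √[μ(2/r₁ − 1/a_t)] = 55890 m/s.
Δv₁ = v_p − v_c1 = 14720 m/s.
At r₂: circular v_c2 = √(μ/r₂) = 12010 m/s; transfer-apojove v_a = √[μ(2/r₂ − 1/a_t)] = 4755 m/s.
Δv₂ = v_c2 − v_a = 7253 m/s.
Total Δv = Δv₁ + Δv₂ = 21980 m/s = 21.98 km/s.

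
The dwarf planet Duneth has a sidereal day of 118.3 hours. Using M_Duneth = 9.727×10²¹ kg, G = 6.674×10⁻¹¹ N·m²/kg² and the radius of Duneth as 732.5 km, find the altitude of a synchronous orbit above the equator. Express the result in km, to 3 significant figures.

h_sync ≈ 13700 km

μ = GM = 6.674×10⁻¹¹ × 9.727×10²¹ = 6.492×10¹¹ m³/s².
T = 118.3 hours = 4.259×10⁵ s.
A synchronous orbit has period T, so by Kepler's third law a = (μT²/4π²)^(1/3).
μT²/4π² = 6.492×10¹¹ × (4.259×10⁵)² / 39.48 = 2.982×10²¹ m³.
a = 1.439×10⁷ m = 14394 km.
Altitude h = a − R = 14394 − 732.5 = 13662 km.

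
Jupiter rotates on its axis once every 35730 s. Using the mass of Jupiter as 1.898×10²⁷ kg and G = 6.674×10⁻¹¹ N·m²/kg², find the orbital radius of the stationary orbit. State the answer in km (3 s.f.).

r_sync ≈ 1.60×10⁵ km

μ = GM = 6.674×10⁻¹¹ × 1.898×10²⁷ = 1.267×10¹⁷ m³/s².
A synchronous orbit has period T, so by Kepler's third law a = (μT²/4π²)^(1/3).
μT²/4π² = 1.267×10¹⁷ × (3.573×10⁴)² / 39.48 = 4.096×10²⁴ m³.
a = 1.600×10⁸ m = 1.6000×10⁵ km.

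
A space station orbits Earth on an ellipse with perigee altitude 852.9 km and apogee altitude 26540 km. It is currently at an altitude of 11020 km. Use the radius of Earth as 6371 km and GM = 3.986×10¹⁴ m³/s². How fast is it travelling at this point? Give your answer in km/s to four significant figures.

v ≈ 5.097 km/s

r_p = 6371 + 852.9 = 7223.9 km = 7.2239×10⁶ m.
r_a = 6371 + 26540 = 32911 km = 3.2911×10⁷ m.
r = 6371 + 11020 = 17391 km = 1.739×10⁷ m.
Semi-major axis a = (r_p + r_a)/2 = 20067 km = 2.007×10⁷ m.
Vis-viva: v² = μ(2/r − 1/a) = 3.986×10¹⁴ × (1.150×10⁻⁷ − 4.983×10⁻⁸) = 2.598×10⁷ m²/s².
v = 5097 m/s = 5.097 km/s.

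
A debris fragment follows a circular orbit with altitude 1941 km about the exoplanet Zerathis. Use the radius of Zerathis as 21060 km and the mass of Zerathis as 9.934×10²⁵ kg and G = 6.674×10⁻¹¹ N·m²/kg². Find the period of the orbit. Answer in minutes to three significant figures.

μ = GM = 6.674×10⁻¹¹ × 9.934×10²⁵ = 6.630×10¹⁵ m³/s².
r = 21060 + 1941 = 23001 km = 2.3001×10⁷ m.
Kepler's third law: T = 2π√(r³/μ) = 2π√((2.300×10⁷)³ / 6.630×10¹⁵).
r³/μ = 1.835×10⁶ s², so T = 2π × 1.355×10³ = 8.512×10³ s.
Converting: 8.512×10³ s ÷ 60.00 = 141.9 minutes.

T ≈ 142 minutes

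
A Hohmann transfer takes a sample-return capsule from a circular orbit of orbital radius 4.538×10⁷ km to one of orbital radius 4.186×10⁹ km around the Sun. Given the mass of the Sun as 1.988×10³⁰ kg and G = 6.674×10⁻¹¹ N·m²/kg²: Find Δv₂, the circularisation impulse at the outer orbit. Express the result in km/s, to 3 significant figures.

μ = GM = 6.674×10⁻¹¹ × 1.988×10³⁰ = 1.327×10²⁰ m³/s².
r₁ = 4.538×10⁷ km = 4.538×10¹⁰ m.
r₂ = 4.186×10⁹ km = 4.186×10¹² m.
Transfer ellipse a_t = (r₁ + r₂)/2 = 2.116×10¹² m.
At r₁: circular v_c1 = √(μ/r₁) = 54070 m/s; transfer-perihelion v_p = √[μ(2/r₁ − 1/a_t)] = 76060 m/s.
At r₂: circular v_c2 = √(μ/r₂) = 5630 m/s; transfer-aphelion v_a = √[μ(2/r₂ − 1/a_t)] = 824.5 m/s.
Δv₂ = v_c2 − v_a = 4805 m/s.
= 4.805 km/s.

Δv ≈ 4.81 km/s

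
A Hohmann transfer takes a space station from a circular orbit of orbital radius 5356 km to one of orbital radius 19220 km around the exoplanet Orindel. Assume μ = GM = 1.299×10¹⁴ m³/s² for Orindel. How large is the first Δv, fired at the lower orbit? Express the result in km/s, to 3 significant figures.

r₁ = 5356 km = 5.356×10⁶ m.
r₂ = 19220 km = 1.922×10⁷ m.
Transfer ellipse a_t = (r₁ + r₂)/2 = 1.229×10⁷ m.
At r₁: circular v_c1 = √(μ/r₁) = 4925 m/s; transfer-periapsis v_p = √[μ(2/r₁ − 1/a_t)] = 6159 m/s.
Δv₁ = v_p − v_c1 = 1234 m/s.
= 1.234 km/s.

Δv ≈ 1.23 km/s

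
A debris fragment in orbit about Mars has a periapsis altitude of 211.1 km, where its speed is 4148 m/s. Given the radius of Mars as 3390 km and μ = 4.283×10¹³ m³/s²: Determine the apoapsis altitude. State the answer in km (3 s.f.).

apoapsis altitude ≈ 6020 km

r_p = 3390 + 211.1 = 3601.1 km = 3.601×10⁶ m.
Specific energy ε = v²/2 − μ/r = -3.291×10⁶ J/kg, so a = −μ/(2ε) = 6.508×10⁶ m.
The apsides satisfy r_p + r_a = 2a, so the apoapsis radius is 2a − r_p = 9.415×10⁶ m = 9414.6 km.
Apoapsis altitude = 9414.6 − 3390 = 6024.6 km.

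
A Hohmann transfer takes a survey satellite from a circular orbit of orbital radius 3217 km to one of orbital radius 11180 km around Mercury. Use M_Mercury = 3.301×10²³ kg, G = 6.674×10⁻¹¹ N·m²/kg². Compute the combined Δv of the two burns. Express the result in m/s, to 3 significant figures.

μ = GM = 6.674×10⁻¹¹ × 3.301×10²³ = 2.203×10¹³ m³/s².
r₁ = 3217 km = 3.217×10⁶ m.
r₂ = 11180 km = 1.118×10⁷ m.
Transfer ellipse a_t = (r₁ + r₂)/2 = 7.198×10⁶ m.
At r₁: circular v_c1 = √(μ/r₁) = 2617 m/s; transfer-periherm v_p = √[μ(2/r₁ − 1/a_t)] = 3261 m/s.
Δv₁ = v_p − v_c1 = 644.4 m/s.
At r₂: circular v_c2 = √(μ/r₂) = 1404 m/s; transfer-apoherm v_a = √[μ(2/r₂ − 1/a_t)] = 938.4 m/s.
Δv₂ = v_c2 − v_a = 465.3 m/s.
Total Δv = Δv₁ + Δv₂ = 1110 m/s.

Δv_total ≈ 1110 m/s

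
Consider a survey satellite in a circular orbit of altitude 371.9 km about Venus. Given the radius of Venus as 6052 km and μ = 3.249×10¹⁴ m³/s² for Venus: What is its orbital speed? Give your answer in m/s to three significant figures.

r = 6052 + 371.9 = 6423.9 km = 6.4239×10⁶ m.
For a circular orbit v = √(μ/r) = √(3.249×10¹⁴ / 6.424×10⁶) = √(5.058×10⁷) = 7112 m/s.

v ≈ 7110 m/s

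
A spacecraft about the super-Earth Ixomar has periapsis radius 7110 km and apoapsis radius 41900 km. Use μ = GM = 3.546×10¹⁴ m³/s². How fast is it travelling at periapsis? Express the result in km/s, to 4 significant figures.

Semi-major axis a = (r_p + r_a)/2 = 24505 km = 2.450×10⁷ m.
Vis-viva: v² = μ(2/r − 1/a) = 3.546×10¹⁴ × (2.813×10⁻⁷ − 4.081×10⁻⁸) = 8.528×10⁷ m²/s².
v = 9235 m/s = 9.235 km/s.

v ≈ 9.235 km/s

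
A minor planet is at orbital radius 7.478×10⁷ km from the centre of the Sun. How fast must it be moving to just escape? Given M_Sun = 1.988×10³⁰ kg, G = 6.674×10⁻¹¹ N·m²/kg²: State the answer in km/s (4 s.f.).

μ = GM = 6.674×10⁻¹¹ × 1.988×10³⁰ = 1.327×10²⁰ m³/s².
r = 7.478×10⁷ km = 7.478×10¹⁰ m.
Escape speed v_esc = √(2μ/r) = √(2 × 1.327×10²⁰ / 7.478×10¹⁰) = √(3.549×10⁹) = 59570 m/s.
= 59.57 km/s.

v_esc ≈ 59.57 km/s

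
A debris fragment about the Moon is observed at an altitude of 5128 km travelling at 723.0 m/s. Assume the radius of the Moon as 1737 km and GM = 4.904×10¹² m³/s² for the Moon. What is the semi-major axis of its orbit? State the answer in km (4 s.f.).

r = 1737 + 5128 = 6865.0 km = 6.865×10⁶ m.
Vis-viva rearranged: 1/a = 2/r − v²/μ = 2.913×10⁻⁷ − 1.066×10⁻⁷ = 1.847×10⁻⁷ m⁻¹.
a = 5.413×10⁶ m = 5413.0 km.

a ≈ 5413 km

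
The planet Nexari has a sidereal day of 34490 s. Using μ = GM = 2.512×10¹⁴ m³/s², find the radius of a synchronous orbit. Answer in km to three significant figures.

r_sync ≈ 19600 km

A synchronous orbit has period T, so by Kepler's third law a = (μT²/4π²)^(1/3).
μT²/4π² = 2.512×10¹⁴ × (3.449×10⁴)² / 39.48 = 7.569×10²¹ m³.
a = 1.963×10⁷ m = 19634 km.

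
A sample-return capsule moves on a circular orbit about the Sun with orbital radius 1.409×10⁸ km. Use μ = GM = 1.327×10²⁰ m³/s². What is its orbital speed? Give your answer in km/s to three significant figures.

v ≈ 30.7 km/s

r = 1.409×10⁸ km = 1.409×10¹¹ m.
For a circular orbit v = √(μ/r) = √(1.327×10²⁰ / 1.409×10¹¹) = √(9.418×10⁸) = 30690 m/s.
That is 30.69 km/s.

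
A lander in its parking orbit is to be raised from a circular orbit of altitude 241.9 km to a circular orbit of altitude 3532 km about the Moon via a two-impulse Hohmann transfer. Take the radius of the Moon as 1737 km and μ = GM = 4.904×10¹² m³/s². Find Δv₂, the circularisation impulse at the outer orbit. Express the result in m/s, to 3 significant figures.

Δv ≈ 252 m/s

r₁ = 1737 + 241.9 = 1978.9 km = 1.9789×10⁶ m.
r₂ = 1737 + 3532 = 5269.0 km = 5.2690×10⁶ m.
Transfer ellipse a_t = (r₁ + r₂)/2 = 3.624×10⁶ m.
At r₁: circular v_c1 = √(μ/r₁) = 1574 m/s; transfer-perilune v_p = √[μ(2/r₁ − 1/a_t)] = 1898 m/s.
At r₂: circular v_c2 = √(μ/r₂) = 964.7 m/s; transfer-apolune v_a = √[μ(2/r₂ − 1/a_t)] = 712.9 m/s.
Δv₂ = v_c2 − v_a = 251.8 m/s.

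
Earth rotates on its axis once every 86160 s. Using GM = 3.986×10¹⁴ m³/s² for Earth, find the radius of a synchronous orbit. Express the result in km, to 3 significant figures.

A synchronous orbit has period T, so by Kepler's third law a = (μT²/4π²)^(1/3).
μT²/4π² = 3.986×10¹⁴ × (8.616×10⁴)² / 39.48 = 7.495×10²² m³.
a = 4.216×10⁷ m = 42163 km.

r_sync ≈ 42200 km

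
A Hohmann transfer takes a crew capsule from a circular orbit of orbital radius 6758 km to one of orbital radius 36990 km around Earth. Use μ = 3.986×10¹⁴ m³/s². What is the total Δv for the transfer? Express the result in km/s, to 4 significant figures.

r₁ = 6758 km = 6.758×10⁶ m.
r₂ = 36990 km = 3.699×10⁷ m.
Transfer ellipse a_t = (r₁ + r₂)/2 = 2.187×10⁷ m.
At r₁: circular v_c1 = √(μ/r₁) = 7680 m/s; transfer-perigee v_p = √[μ(2/r₁ − 1/a_t)] = 9987 m/s.
Δv₁ = v_p − v_c1 = 2307 m/s.
At r₂: circular v_c2 = √(μ/r₂) = 3283 m/s; transfer-apogee v_a = √[μ(2/r₂ − 1/a_t)] = 1825 m/s.
Δv₂ = v_c2 − v_a = 1458 m/s.
Total Δv = Δv₁ + Δv₂ = 3765 m/s = 3.765 km/s.

Δv_total ≈ 3.765 km/s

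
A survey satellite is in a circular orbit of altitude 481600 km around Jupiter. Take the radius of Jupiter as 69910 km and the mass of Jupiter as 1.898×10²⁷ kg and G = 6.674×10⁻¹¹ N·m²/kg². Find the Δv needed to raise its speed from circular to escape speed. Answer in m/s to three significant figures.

μ = GM = 6.674×10⁻¹¹ × 1.898×10²⁷ = 1.267×10¹⁷ m³/s².
r = 69910 + 481600 = 551510 km = 5.5151×10⁸ m.
Circular speed v_c = √(μ/r) = 15160 m/s.
Escape speed v_esc = √(2μ/r) = √2 × v_c = 21430 m/s.
Δv = v_esc − v_c = 6278 m/s.

Δv ≈ 6280 m/s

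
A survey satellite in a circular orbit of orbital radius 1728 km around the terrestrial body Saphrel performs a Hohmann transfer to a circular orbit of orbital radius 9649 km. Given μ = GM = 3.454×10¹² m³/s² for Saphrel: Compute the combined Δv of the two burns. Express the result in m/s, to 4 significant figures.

Δv_total ≈ 696.1 m/s

r₁ = 1728 km = 1.728×10⁶ m.
r₂ = 9649 km = 9.649×10⁶ m.
Transfer ellipse a_t = (r₁ + r₂)/2 = 5.688×10⁶ m.
At r₁: circular v_c1 = √(μ/r₁) = 1414 m/s; transfer-periapsis v_p = √[μ(2/r₁ − 1/a_t)] = 1841 m/s.
Δv₁ = v_p − v_c1 = 427.5 m/s.
At r₂: circular v_c2 = √(μ/r₂) = 598.3 m/s; transfer-apoapsis v_a = √[μ(2/r₂ − 1/a_t)] = 329.8 m/s.
Δv₂ = v_c2 − v_a = 268.5 m/s.
Total Δv = Δv₁ + Δv₂ = 696.1 m/s.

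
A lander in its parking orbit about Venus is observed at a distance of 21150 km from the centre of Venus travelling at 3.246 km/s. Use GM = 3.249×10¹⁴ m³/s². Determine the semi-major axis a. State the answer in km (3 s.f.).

a ≈ 16100 km

r = 2.115×10⁷ m.
Specific orbital energy ε = v²/2 − μ/r = (3246)²/2 − 3.249×10¹⁴/2.115×10⁷ = -1.009×10⁷ J/kg.
Since ε = −μ/(2a), a = −μ/(2ε) = 1.609×10⁷ m = 16095 km.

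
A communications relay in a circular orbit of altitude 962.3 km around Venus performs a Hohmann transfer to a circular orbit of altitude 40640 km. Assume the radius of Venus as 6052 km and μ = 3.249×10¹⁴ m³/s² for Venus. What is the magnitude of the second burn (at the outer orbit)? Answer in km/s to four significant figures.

r₁ = 6052 + 962.3 = 7014.3 km = 7.0143×10⁶ m.
r₂ = 6052 + 40640 = 46692 km = 4.6692×10⁷ m.
Transfer ellipse a_t = (r₁ + r₂)/2 = 2.685×10⁷ m.
At r₁: circular v_c1 = √(μ/r₁) = 6806 m/s; transfer-periapsis v_p = √[μ(2/r₁ − 1/a_t)] = 8974 m/s.
At r₂: circular v_c2 = √(μ/r₂) = 2638 m/s; transfer-apoapsis v_a = √[μ(2/r₂ − 1/a_t)] = 1348 m/s.
Δv₂ = v_c2 − v_a = 1290 m/s.
= 1.290 km/s.

Δv ≈ 1.290 km/s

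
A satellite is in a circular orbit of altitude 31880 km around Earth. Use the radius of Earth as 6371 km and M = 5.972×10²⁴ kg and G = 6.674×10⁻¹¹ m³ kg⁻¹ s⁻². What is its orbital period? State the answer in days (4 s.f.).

μ = GM = 6.674×10⁻¹¹ × 5.972×10²⁴ = 3.986×10¹⁴ m³/s².
r = 6371 + 31880 = 38251 km = 3.8251×10⁷ m.
Kepler's third law: T = 2π√(r³/μ) = 2π√((3.825×10⁷)³ / 3.986×10¹⁴).
r³/μ = 1.404×10⁸ s², so T = 2π × 1.185×10⁴ = 7.445×10⁴ s.
Converting: 7.445×10⁴ s ÷ 86400 = 0.8617 days.

T ≈ 0.8617 days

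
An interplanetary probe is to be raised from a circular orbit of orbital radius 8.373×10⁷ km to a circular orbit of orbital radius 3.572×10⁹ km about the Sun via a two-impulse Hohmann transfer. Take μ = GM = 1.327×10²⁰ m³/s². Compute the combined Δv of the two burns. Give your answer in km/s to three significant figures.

r₁ = 8.373×10⁷ km = 8.373×10¹⁰ m.
r₂ = 3.572×10⁹ km = 3.572×10¹² m.
Transfer ellipse a_t = (r₁ + r₂)/2 = 1.828×10¹² m.
At r₁: circular v_c1 = √(μ/r₁) = 39810 m/s; transfer-perihelion v_p = √[μ(2/r₁ − 1/a_t)] = 55650 m/s.
Δv₁ = v_p − v_c1 = 15840 m/s.
At r₂: circular v_c2 = √(μ/r₂) = 6095 m/s; transfer-aphelion v_a = √[μ(2/r₂ − 1/a_t)] = 1305 m/s.
Δv₂ = v_c2 − v_a = 4791 m/s.
Total Δv = Δv₁ + Δv₂ = 20630 m/s = 20.63 km/s.

Δv_total ≈ 20.6 km/s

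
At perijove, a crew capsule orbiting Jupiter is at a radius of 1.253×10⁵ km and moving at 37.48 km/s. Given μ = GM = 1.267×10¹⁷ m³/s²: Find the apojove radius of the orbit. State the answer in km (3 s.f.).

apojove radius ≈ 2.85×10⁵ km

r_p = 1.253×10⁸ m.
Specific energy ε = v²/2 − μ/r = -3.088×10⁸ J/kg, so a = −μ/(2ε) = 2.052×10⁸ m.
The apsides satisfy r_p + r_a = 2a, so the apojove radius is 2a − r_p = 2.850×10⁸ m = 2.8500×10⁵ km.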